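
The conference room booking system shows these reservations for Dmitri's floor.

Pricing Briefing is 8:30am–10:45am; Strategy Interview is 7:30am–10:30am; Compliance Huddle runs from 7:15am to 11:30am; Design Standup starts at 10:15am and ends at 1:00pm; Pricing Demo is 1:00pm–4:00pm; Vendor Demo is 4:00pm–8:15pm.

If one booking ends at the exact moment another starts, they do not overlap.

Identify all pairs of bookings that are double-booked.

Sorted by start: Compliance Huddle, Strategy Interview, Pricing Briefing, Design Standup, Pricing Demo, Vendor Demo.
Strategy Interview starts before Compliance Huddle ends → Compliance Huddle and Strategy Interview overlap.
Pricing Briefing starts before Compliance Huddle ends → Compliance Huddle and Pricing Briefing overlap.
Design Standup starts before Compliance Huddle ends → Compliance Huddle and Design Standup overlap.
Pricing Demo starts after Compliance Huddle ends, so Compliance Huddle has no further overlaps.
Pricing Briefing starts before Strategy Interview ends → Strategy Interview and Pricing Briefing overlap.
Design Standup starts before Strategy Interview ends → Strategy Interview and Design Standup overlap.
Pricing Demo starts after Strategy Interview ends, so Strategy Interview has no further overlaps.
Design Standup starts before Pricing Briefing ends → Pricing Briefing and Design Standup overlap.
Pricing Demo starts after Pricing Briefing ends, so Pricing Briefing has no further overlaps.
Pricing Demo starts exactly when Design Standup ends (back-to-back, no overlap), so Design Standup has no further overlaps.
Vendor Demo starts exactly when Pricing Demo ends (back-to-back, no overlap).

Compliance Huddle & Design Standup, Compliance Huddle & Pricing Briefing, Compliance Huddle & Strategy Interview, Design Standup & Pricing Briefing, Design Standup & Strategy Interview, Pricing Briefing & Strategy Interview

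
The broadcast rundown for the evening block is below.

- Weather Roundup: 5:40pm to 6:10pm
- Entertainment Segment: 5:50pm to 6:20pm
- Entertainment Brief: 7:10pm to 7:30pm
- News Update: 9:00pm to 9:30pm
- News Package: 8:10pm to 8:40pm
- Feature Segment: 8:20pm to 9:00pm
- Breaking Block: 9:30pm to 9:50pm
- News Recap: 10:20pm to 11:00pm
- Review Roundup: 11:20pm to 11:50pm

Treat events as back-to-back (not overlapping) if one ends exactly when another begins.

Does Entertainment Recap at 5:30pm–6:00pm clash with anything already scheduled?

Yes — it overlaps Entertainment Segment, Weather Roundup

Weather Roundup: starts 5:40pm before Entertainment Recap ends 6:00pm, and ends 6:10pm after Entertainment Recap starts 5:30pm → overlap.
Entertainment Segment: starts 5:50pm before Entertainment Recap ends 6:00pm, and ends 6:20pm after Entertainment Recap starts 5:30pm → overlap.
Entertainment Brief: starts 7:10pm at or after Entertainment Recap ends 6:00pm → clear.
News Package: starts 8:10pm at or after Entertainment Recap ends 6:00pm → clear.
Feature Segment: starts 8:20pm at or after Entertainment Recap ends 6:00pm → clear.
News Update: starts 9:00pm at or after Entertainment Recap ends 6:00pm → clear.
Breaking Block: starts 9:30pm at or after Entertainment Recap ends 6:00pm → clear.
News Recap: starts 10:20pm at or after Entertainment Recap ends 6:00pm → clear.
Review Roundup: starts 11:20pm at or after Entertainment Recap ends 6:00pm → clear.
Entertainment Recap overlaps Weather Roundup, Entertainment Segment.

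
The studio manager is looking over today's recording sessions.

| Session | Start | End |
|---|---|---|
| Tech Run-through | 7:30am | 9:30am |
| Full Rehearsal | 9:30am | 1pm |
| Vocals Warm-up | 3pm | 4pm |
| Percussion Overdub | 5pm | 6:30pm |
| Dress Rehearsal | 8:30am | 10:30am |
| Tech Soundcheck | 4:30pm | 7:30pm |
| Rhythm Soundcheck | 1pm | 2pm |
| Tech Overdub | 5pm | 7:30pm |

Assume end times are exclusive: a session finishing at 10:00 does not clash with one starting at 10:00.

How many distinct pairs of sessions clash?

Sorted by start: Tech Run-through, Dress Rehearsal, Full Rehearsal, Rhythm Soundcheck, Vocals Warm-up, Tech Soundcheck, Percussion Overdub, Tech Overdub.
Dress Rehearsal starts before Tech Run-through ends → Tech Run-through and Dress Rehearsal overlap.
Full Rehearsal starts exactly when Tech Run-through ends (back-to-back, no overlap), so nothing later overlaps Tech Run-through either.
Full Rehearsal starts before Dress Rehearsal ends → Dress Rehearsal and Full Rehearsal overlap.
Rhythm Soundcheck starts after Dress Rehearsal ends, so nothing later overlaps Dress Rehearsal either.
Rhythm Soundcheck starts exactly when Full Rehearsal ends (back-to-back, no overlap), so nothing later overlaps Full Rehearsal either.
Vocals Warm-up starts after Rhythm Soundcheck ends, so nothing later overlaps Rhythm Soundcheck either.
Tech Soundcheck starts after Vocals Warm-up ends, so nothing later overlaps Vocals Warm-up either.
Percussion Overdub starts before Tech Soundcheck ends → Tech Soundcheck and Percussion Overdub overlap.
Tech Overdub starts before Tech Soundcheck ends → Tech Soundcheck and Tech Overdub overlap.
Tech Overdub starts before Percussion Overdub ends → Percussion Overdub and Tech Overdub overlap.
Overlapping pairs: Dress Rehearsal & Full Rehearsal, Dress Rehearsal & Tech Run-through, Percussion Overdub & Tech Overdub, Percussion Overdub & Tech Soundcheck, Tech Overdub & Tech Soundcheck — 5 in total.

5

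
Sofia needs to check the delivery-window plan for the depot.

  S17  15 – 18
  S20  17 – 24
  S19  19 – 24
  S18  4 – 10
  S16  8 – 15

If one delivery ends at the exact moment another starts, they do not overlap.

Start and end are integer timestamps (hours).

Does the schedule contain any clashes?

Check each pair: they overlap iff neither finishes before the other starts.
Sorted by start: S18, S16, S17, S20, S19.
S16 starts before S18 ends → S18 and S16 overlap.
That's a conflict, so the schedule is not conflict-free.

Yes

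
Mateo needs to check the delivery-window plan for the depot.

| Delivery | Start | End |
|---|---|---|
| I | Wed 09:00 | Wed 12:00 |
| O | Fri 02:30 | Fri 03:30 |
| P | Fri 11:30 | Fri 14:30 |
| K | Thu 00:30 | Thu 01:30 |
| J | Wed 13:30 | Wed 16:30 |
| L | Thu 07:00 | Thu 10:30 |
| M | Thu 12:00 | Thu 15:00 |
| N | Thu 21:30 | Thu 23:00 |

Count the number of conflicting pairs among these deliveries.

Sorted by start: I, J, K, L, M, N, O, P.
J starts after I ends, so nothing later overlaps I either.
K starts after J ends, so nothing later overlaps J either.
L starts after K ends, so nothing later overlaps K either.
M starts after L ends, so nothing later overlaps L either.
N starts after M ends, so nothing later overlaps M either.
O starts after N ends, so nothing later overlaps N either.
P starts after O ends.
No pair overlaps.

0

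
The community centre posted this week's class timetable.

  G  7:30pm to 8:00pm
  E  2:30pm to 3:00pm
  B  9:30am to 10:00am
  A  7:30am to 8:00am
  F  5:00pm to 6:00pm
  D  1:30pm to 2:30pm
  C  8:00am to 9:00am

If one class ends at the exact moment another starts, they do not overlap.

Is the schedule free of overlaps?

Sorted by start: A, C, B, D, E, F, G.
C starts exactly when A ends (back-to-back, no overlap); A is clear from here.
B starts after C ends; C is clear from here.
D starts after B ends; B is clear from here.
E starts exactly when D ends (back-to-back, no overlap); D is clear from here.
F starts after E ends; E is clear from here.
G starts after F ends.
Every pair is clear; the schedule has no overlaps.

Yes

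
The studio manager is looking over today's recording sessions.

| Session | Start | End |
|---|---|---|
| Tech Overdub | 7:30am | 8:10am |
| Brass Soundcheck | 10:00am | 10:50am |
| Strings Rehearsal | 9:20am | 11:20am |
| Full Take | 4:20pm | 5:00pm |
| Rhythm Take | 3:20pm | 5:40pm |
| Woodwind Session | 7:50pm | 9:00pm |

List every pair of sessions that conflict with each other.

Check each pair: they overlap iff neither finishes before the other starts.
Sorted by start: Tech Overdub, Strings Rehearsal, Brass Soundcheck, Rhythm Take, Full Take, Woodwind Session.
Strings Rehearsal starts after Tech Overdub ends, so nothing later overlaps Tech Overdub either.
Brass Soundcheck starts before Strings Rehearsal ends → Strings Rehearsal and Brass Soundcheck overlap.
Rhythm Take starts after Strings Rehearsal ends, so nothing later overlaps Strings Rehearsal either.
Rhythm Take starts after Brass Soundcheck ends, so nothing later overlaps Brass Soundcheck either.
Full Take starts before Rhythm Take ends → Rhythm Take and Full Take overlap.
Woodwind Session starts after Rhythm Take ends.
Woodwind Session starts after Full Take ends.

Brass Soundcheck & Strings Rehearsal, Full Take & Rhythm Take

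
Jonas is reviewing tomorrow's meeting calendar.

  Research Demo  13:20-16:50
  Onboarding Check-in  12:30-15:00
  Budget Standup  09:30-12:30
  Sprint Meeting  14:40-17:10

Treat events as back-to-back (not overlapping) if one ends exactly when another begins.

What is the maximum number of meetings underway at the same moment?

3

Walk through starts and ends in time order (an end at T is processed before a start at T):
09:30 start Budget Standup → 1
12:30 end Budget Standup → 0
12:30 start Onboarding Check-in → 1
13:20 start Research Demo → 2
14:40 start Sprint Meeting → 3
15:00 end Onboarding Check-in → 2
16:50 end Research Demo → 1
17:10 end Sprint Meeting → 0
Peak is 3, at 14:40 (Onboarding Check-in, Research Demo, Sprint Meeting).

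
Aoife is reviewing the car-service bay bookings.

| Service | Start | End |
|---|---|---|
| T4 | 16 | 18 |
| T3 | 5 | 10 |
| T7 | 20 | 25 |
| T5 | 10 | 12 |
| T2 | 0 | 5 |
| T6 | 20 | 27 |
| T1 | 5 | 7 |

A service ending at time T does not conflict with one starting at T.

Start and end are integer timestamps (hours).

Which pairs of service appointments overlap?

T1 & T3, T6 & T7

Sorted by start: T2, T1, T3, T5, T4, T6, T7.
T1 starts exactly when T2 ends (back-to-back, no overlap); T2 is clear from here.
T3 starts before T1 ends → T1 and T3 overlap.
T5 starts after T1 ends; T1 is clear from here.
T5 starts exactly when T3 ends (back-to-back, no overlap); T3 is clear from here.
T4 starts after T5 ends; T5 is clear from here.
T6 starts after T4 ends; T4 is clear from here.
T7 starts before T6 ends → T6 and T7 overlap.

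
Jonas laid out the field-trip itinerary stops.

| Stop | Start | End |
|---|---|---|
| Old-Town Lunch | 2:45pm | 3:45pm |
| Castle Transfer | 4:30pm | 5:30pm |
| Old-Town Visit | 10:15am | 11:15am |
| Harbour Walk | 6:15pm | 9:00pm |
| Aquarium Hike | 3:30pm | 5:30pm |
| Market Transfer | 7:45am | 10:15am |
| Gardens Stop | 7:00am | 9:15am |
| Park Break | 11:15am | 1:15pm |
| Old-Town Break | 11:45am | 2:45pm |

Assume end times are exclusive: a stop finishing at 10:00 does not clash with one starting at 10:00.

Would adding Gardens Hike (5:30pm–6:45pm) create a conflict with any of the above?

Gardens Stop: ends 9:15am at or before Gardens Hike starts 5:30pm → clear.
Market Transfer: ends 10:15am at or before Gardens Hike starts 5:30pm → clear.
Old-Town Visit: ends 11:15am at or before Gardens Hike starts 5:30pm → clear.
Park Break: ends 1:15pm at or before Gardens Hike starts 5:30pm → clear.
Old-Town Break: ends 2:45pm at or before Gardens Hike starts 5:30pm → clear.
Old-Town Lunch: ends 3:45pm at or before Gardens Hike starts 5:30pm → clear.
Aquarium Hike: ends 5:30pm at or before Gardens Hike starts 5:30pm → clear.
Castle Transfer: ends 5:30pm at or before Gardens Hike starts 5:30pm → clear.
Harbour Walk: starts 6:15pm before Gardens Hike ends 6:45pm, and ends 9:00pm after Gardens Hike starts 5:30pm → overlap.
Gardens Hike overlaps Harbour Walk.

Yes — it overlaps Harbour Walk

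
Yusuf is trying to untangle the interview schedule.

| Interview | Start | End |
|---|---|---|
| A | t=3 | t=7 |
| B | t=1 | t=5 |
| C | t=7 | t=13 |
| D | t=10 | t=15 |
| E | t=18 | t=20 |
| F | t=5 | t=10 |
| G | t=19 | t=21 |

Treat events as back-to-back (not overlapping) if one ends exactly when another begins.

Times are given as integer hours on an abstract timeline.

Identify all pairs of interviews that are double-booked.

A & B, A & F, C & D, C & F, E & G

Sorted by start: B, A, F, C, D, E, G.
A starts before B ends → B and A overlap.
F starts exactly when B ends (back-to-back, no overlap), so B has no further overlaps.
F starts before A ends → A and F overlap.
C starts exactly when A ends (back-to-back, no overlap), so A has no further overlaps.
C starts before F ends → F and C overlap.
D starts exactly when F ends (back-to-back, no overlap), so F has no further overlaps.
D starts before C ends → C and D overlap.
E starts after C ends, so C has no further overlaps.
E starts after D ends, so D has no further overlaps.
G starts before E ends → E and G overlap.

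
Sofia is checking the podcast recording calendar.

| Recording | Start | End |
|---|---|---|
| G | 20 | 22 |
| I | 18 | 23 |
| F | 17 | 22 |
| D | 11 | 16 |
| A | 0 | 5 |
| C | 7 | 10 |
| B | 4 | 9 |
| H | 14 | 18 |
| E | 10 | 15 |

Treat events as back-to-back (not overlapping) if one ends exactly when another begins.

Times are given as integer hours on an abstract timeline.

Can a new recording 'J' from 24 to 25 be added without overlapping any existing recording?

Yes — the slot is free

A: ends 5 at or before J starts 24 → clear.
B: ends 9 at or before J starts 24 → clear.
C: ends 10 at or before J starts 24 → clear.
E: ends 15 at or before J starts 24 → clear.
D: ends 16 at or before J starts 24 → clear.
H: ends 18 at or before J starts 24 → clear.
F: ends 22 at or before J starts 24 → clear.
I: ends 23 at or before J starts 24 → clear.
G: ends 22 at or before J starts 24 → clear.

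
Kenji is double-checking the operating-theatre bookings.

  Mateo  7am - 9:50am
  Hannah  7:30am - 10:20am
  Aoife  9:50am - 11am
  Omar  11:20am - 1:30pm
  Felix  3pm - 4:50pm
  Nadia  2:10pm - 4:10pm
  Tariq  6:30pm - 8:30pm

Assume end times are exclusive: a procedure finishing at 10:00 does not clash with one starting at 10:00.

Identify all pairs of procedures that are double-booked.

Aoife & Hannah, Felix & Nadia, Hannah & Mateo

Two intervals overlap when each starts before the other ends.
Sorted by start: Mateo, Hannah, Aoife, Omar, Nadia, Felix, Tariq.
Hannah starts before Mateo ends → Mateo and Hannah overlap.
Aoife starts exactly when Mateo ends (back-to-back, no overlap), so nothing later overlaps Mateo either.
Aoife starts before Hannah ends → Hannah and Aoife overlap.
Omar starts after Hannah ends, so nothing later overlaps Hannah either.
Omar starts after Aoife ends, so nothing later overlaps Aoife either.
Nadia starts after Omar ends, so nothing later overlaps Omar either.
Felix starts before Nadia ends → Nadia and Felix overlap.
Tariq starts after Nadia ends.
Tariq starts after Felix ends.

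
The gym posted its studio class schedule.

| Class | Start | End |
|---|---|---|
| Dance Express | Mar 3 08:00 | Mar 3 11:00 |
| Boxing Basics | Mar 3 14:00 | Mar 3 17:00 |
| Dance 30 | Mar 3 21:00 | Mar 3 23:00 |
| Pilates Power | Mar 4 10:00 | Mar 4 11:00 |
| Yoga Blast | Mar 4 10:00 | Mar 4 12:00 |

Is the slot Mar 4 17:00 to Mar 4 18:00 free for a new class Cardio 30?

Yes — the slot is free

Dance Express: ends Mar 3 11:00 at or before Cardio 30 starts Mar 4 17:00 → clear.
Boxing Basics: ends Mar 3 17:00 at or before Cardio 30 starts Mar 4 17:00 → clear.
Dance 30: ends Mar 3 23:00 at or before Cardio 30 starts Mar 4 17:00 → clear.
Pilates Power: ends Mar 4 11:00 at or before Cardio 30 starts Mar 4 17:00 → clear.
Yoga Blast: ends Mar 4 12:00 at or before Cardio 30 starts Mar 4 17:00 → clear.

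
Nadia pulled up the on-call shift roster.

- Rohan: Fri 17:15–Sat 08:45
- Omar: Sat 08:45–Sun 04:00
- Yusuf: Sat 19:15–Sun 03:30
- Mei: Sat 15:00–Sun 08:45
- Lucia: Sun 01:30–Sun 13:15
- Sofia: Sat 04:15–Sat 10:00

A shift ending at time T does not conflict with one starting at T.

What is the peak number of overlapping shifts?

4

Sweep the timeline, counting +1 at each start and −1 at each end (ends before starts at a tie):
Fri 17:15 start Rohan → 1
Sat 04:15 start Sofia → 2
Sat 08:45 end Rohan → 1
Sat 08:45 start Omar → 2
Sat 10:00 end Sofia → 1
Sat 15:00 start Mei → 2
Sat 19:15 start Yusuf → 3
Sun 01:30 start Lucia → 4
Sun 03:30 end Yusuf → 3
Sun 04:00 end Omar → 2
Sun 08:45 end Mei → 1
Sun 13:15 end Lucia → 0
Peak is 4, at Sun 01:30 (Lucia, Mei, Omar, Yusuf).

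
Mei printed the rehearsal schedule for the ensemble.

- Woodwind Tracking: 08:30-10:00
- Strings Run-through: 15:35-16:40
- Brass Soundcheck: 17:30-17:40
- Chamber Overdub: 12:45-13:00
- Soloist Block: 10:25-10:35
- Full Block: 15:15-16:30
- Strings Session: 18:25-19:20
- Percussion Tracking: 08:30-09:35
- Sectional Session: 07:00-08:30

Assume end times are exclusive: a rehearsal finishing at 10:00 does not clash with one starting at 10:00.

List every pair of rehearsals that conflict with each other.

Sorted by start: Sectional Session, Woodwind Tracking, Percussion Tracking, Soloist Block, Chamber Overdub, Full Block, Strings Run-through, Brass Soundcheck, Strings Session.
Woodwind Tracking starts exactly when Sectional Session ends (back-to-back, no overlap), so Sectional Session has no further overlaps.
Percussion Tracking starts before Woodwind Tracking ends → Woodwind Tracking and Percussion Tracking overlap.
Soloist Block starts after Woodwind Tracking ends, so Woodwind Tracking has no further overlaps.
Soloist Block starts after Percussion Tracking ends, so Percussion Tracking has no further overlaps.
Chamber Overdub starts after Soloist Block ends, so Soloist Block has no further overlaps.
Full Block starts after Chamber Overdub ends, so Chamber Overdub has no further overlaps.
Strings Run-through starts before Full Block ends → Full Block and Strings Run-through overlap.
Brass Soundcheck starts after Full Block ends, so Full Block has no further overlaps.
Brass Soundcheck starts after Strings Run-through ends, so Strings Run-through has no further overlaps.
Strings Session starts after Brass Soundcheck ends.

Full Block & Strings Run-through, Percussion Tracking & Woodwind Tracking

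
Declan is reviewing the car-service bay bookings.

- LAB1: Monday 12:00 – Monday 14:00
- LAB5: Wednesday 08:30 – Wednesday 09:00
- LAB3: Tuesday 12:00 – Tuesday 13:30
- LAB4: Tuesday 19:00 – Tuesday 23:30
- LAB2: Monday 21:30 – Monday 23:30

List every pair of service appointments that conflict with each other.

Check each pair: they overlap iff neither finishes before the other starts.
Sorted by start: LAB1, LAB2, LAB3, LAB4, LAB5.
LAB2 starts after LAB1 ends; LAB1 is clear from here.
LAB3 starts after LAB2 ends; LAB2 is clear from here.
LAB4 starts after LAB3 ends; LAB3 is clear from here.
LAB5 starts after LAB4 ends.

none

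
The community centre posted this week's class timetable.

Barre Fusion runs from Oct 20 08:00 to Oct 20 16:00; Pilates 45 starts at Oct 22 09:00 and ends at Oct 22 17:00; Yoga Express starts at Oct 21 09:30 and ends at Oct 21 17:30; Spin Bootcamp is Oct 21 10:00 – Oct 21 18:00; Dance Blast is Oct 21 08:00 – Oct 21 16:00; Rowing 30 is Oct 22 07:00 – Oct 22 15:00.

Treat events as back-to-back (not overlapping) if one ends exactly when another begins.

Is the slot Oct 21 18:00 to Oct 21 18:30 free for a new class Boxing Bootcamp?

Yes — the slot is free

Barre Fusion: ends Oct 20 16:00 at or before Boxing Bootcamp starts Oct 21 18:00 → clear.
Dance Blast: ends Oct 21 16:00 at or before Boxing Bootcamp starts Oct 21 18:00 → clear.
Yoga Express: ends Oct 21 17:30 at or before Boxing Bootcamp starts Oct 21 18:00 → clear.
Spin Bootcamp: ends Oct 21 18:00 at or before Boxing Bootcamp starts Oct 21 18:00 → clear.
Rowing 30: starts Oct 22 07:00 at or after Boxing Bootcamp ends Oct 21 18:30 → clear.
Pilates 45: starts Oct 22 09:00 at or after Boxing Bootcamp ends Oct 21 18:30 → clear.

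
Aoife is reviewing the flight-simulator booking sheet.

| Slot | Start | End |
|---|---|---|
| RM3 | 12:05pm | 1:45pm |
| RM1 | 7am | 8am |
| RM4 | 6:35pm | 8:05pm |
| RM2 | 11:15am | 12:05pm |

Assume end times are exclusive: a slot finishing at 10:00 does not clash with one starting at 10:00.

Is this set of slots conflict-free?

Sorted by start: RM1, RM2, RM3, RM4.
RM2 starts after RM1 ends, so RM1 has no further overlaps.
RM3 starts exactly when RM2 ends (back-to-back, no overlap), so RM2 has no further overlaps.
RM4 starts after RM3 ends.
Every pair is clear; the schedule has no overlaps.

Yes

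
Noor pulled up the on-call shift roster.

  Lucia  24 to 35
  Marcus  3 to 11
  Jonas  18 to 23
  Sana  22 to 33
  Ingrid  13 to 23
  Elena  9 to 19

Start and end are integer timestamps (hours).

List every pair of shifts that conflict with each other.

Sorted by start: Marcus, Elena, Ingrid, Jonas, Sana, Lucia.
Elena starts before Marcus ends → Marcus and Elena overlap.
Ingrid starts after Marcus ends — done with Marcus.
Ingrid starts before Elena ends → Elena and Ingrid overlap.
Jonas starts before Elena ends → Elena and Jonas overlap.
Sana starts after Elena ends — done with Elena.
Jonas starts before Ingrid ends → Ingrid and Jonas overlap.
Sana starts before Ingrid ends → Ingrid and Sana overlap.
Lucia starts after Ingrid ends.
Sana starts before Jonas ends → Jonas and Sana overlap.
Lucia starts after Jonas ends.
Lucia starts before Sana ends → Sana and Lucia overlap.

Elena & Ingrid, Elena & Jonas, Elena & Marcus, Ingrid & Jonas, Ingrid & Sana, Jonas & Sana, Lucia & Sana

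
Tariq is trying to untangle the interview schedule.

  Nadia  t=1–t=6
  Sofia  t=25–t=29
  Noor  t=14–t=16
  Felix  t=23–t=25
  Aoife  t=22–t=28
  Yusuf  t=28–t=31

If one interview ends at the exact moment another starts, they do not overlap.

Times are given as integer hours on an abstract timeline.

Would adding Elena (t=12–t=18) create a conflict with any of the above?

Yes — it overlaps Noor

Nadia: ends t=6 at or before Elena starts t=12 → clear.
Noor: starts t=14 before Elena ends t=18, and ends t=16 after Elena starts t=12 → overlap.
Aoife: starts t=22 at or after Elena ends t=18 → clear.
Felix: starts t=23 at or after Elena ends t=18 → clear.
Sofia: starts t=25 at or after Elena ends t=18 → clear.
Yusuf: starts t=28 at or after Elena ends t=18 → clear.
Elena overlaps Noor.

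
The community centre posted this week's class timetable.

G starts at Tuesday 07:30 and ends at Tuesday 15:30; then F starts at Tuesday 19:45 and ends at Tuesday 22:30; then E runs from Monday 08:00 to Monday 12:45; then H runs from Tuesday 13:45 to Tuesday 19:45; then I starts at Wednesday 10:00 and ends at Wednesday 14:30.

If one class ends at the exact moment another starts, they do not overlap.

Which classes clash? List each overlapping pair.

G & H

Sorted by start: E, G, H, F, I.
G starts after E ends — done with E.
H starts before G ends → G and H overlap.
F starts after G ends — done with G.
F starts exactly when H ends (back-to-back, no overlap) — done with H.
I starts after F ends.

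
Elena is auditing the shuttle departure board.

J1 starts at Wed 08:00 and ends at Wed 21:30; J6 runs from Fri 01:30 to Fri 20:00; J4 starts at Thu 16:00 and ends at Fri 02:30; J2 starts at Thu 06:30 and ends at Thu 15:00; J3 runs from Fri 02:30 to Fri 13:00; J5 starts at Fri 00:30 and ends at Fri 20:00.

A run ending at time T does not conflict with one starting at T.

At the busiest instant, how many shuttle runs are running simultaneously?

Sweep the timeline, counting +1 at each start and −1 at each end (ends before starts at a tie):
Wed 08:00 start J1 → 1
Wed 21:30 end J1 → 0
Thu 06:30 start J2 → 1
Thu 15:00 end J2 → 0
Thu 16:00 start J4 → 1
Fri 00:30 start J5 → 2
Fri 01:30 start J6 → 3
Fri 02:30 end J4 → 2
Fri 02:30 start J3 → 3
Fri 13:00 end J3 → 2
Fri 20:00 end J5 → 1
Fri 20:00 end J6 → 0
Peak is 3, at Fri 01:30 (J4, J5, J6).

3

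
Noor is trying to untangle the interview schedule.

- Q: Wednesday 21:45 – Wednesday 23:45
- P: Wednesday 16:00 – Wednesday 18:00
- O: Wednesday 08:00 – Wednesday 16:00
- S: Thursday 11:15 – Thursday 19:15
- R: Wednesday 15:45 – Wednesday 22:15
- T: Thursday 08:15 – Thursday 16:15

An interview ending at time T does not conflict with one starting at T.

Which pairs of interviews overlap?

Sorted by start: O, R, P, Q, T, S.
R starts before O ends → O and R overlap.
P starts exactly when O ends (back-to-back, no overlap); O is clear from here.
P starts before R ends → R and P overlap.
Q starts before R ends → R and Q overlap.
T starts after R ends; R is clear from here.
Q starts after P ends; P is clear from here.
T starts after Q ends; Q is clear from here.
S starts before T ends → T and S overlap.

O & R, P & R, Q & R, S & T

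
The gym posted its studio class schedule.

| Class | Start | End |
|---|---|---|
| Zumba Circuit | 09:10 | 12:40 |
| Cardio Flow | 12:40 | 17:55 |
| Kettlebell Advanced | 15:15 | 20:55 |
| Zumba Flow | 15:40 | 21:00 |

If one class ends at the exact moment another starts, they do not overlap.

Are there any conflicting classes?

Yes

Sorted by start: Zumba Circuit, Cardio Flow, Kettlebell Advanced, Zumba Flow.
Cardio Flow starts exactly when Zumba Circuit ends (back-to-back, no overlap); Zumba Circuit is clear from here.
Kettlebell Advanced starts before Cardio Flow ends → Cardio Flow and Kettlebell Advanced overlap.
That's a conflict, so the schedule is not conflict-free.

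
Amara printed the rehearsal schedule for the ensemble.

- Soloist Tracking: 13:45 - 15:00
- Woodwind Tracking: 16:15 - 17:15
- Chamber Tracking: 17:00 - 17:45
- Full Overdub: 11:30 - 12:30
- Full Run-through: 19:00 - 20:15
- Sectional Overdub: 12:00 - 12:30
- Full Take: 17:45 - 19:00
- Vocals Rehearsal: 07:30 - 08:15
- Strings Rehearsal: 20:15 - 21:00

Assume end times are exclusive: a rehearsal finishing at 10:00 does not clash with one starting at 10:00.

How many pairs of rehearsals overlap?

Two intervals overlap when each starts before the other ends.
Sorted by start: Vocals Rehearsal, Full Overdub, Sectional Overdub, Soloist Tracking, Woodwind Tracking, Chamber Tracking, Full Take, Full Run-through, Strings Rehearsal.
Full Overdub starts after Vocals Rehearsal ends, so Vocals Rehearsal has no further overlaps.
Sectional Overdub starts before Full Overdub ends → Full Overdub and Sectional Overdub overlap.
Soloist Tracking starts after Full Overdub ends, so Full Overdub has no further overlaps.
Soloist Tracking starts after Sectional Overdub ends, so Sectional Overdub has no further overlaps.
Woodwind Tracking starts after Soloist Tracking ends, so Soloist Tracking has no further overlaps.
Chamber Tracking starts before Woodwind Tracking ends → Woodwind Tracking and Chamber Tracking overlap.
Full Take starts after Woodwind Tracking ends, so Woodwind Tracking has no further overlaps.
Full Take starts exactly when Chamber Tracking ends (back-to-back, no overlap), so Chamber Tracking has no further overlaps.
Full Run-through starts exactly when Full Take ends (back-to-back, no overlap), so Full Take has no further overlaps.
Strings Rehearsal starts exactly when Full Run-through ends (back-to-back, no overlap).
Overlapping pairs: Chamber Tracking & Woodwind Tracking, Full Overdub & Sectional Overdub — 2 in total.

2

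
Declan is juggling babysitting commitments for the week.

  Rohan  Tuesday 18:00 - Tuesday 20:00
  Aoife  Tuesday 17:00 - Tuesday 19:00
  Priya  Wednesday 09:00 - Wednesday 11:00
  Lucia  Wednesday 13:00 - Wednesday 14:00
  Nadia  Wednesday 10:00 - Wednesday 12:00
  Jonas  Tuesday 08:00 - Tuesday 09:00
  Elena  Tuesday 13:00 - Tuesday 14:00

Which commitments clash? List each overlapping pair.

Aoife & Rohan, Nadia & Priya

Sorted by start: Jonas, Elena, Aoife, Rohan, Priya, Nadia, Lucia.
Elena starts after Jonas ends; Jonas is clear from here.
Aoife starts after Elena ends; Elena is clear from here.
Rohan starts before Aoife ends → Aoife and Rohan overlap.
Priya starts after Aoife ends; Aoife is clear from here.
Priya starts after Rohan ends; Rohan is clear from here.
Nadia starts before Priya ends → Priya and Nadia overlap.
Lucia starts after Priya ends.
Lucia starts after Nadia ends.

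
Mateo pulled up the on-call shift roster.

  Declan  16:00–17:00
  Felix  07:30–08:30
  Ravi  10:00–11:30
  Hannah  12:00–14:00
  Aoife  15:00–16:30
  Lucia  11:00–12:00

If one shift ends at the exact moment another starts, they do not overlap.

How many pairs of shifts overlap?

2

Two intervals overlap when each starts before the other ends.
Sorted by start: Felix, Ravi, Lucia, Hannah, Aoife, Declan.
Ravi starts after Felix ends — done with Felix.
Lucia starts before Ravi ends → Ravi and Lucia overlap.
Hannah starts after Ravi ends — done with Ravi.
Hannah starts exactly when Lucia ends (back-to-back, no overlap) — done with Lucia.
Aoife starts after Hannah ends — done with Hannah.
Declan starts before Aoife ends → Aoife and Declan overlap.
Overlapping pairs: Aoife & Declan, Lucia & Ravi — 2 in total.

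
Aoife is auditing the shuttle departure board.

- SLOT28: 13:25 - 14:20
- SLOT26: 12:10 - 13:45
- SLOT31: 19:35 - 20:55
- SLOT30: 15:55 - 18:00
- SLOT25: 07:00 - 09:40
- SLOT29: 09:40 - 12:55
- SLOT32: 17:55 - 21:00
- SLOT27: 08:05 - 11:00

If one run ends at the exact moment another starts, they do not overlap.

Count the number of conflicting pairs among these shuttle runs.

6

Two intervals overlap when each starts before the other ends.
Sorted by start: SLOT25, SLOT27, SLOT29, SLOT26, SLOT28, SLOT30, SLOT32, SLOT31.
SLOT27 starts before SLOT25 ends → SLOT25 and SLOT27 overlap.
SLOT29 starts exactly when SLOT25 ends (back-to-back, no overlap), so nothing later overlaps SLOT25 either.
SLOT29 starts before SLOT27 ends → SLOT27 and SLOT29 overlap.
SLOT26 starts after SLOT27 ends, so nothing later overlaps SLOT27 either.
SLOT26 starts before SLOT29 ends → SLOT29 and SLOT26 overlap.
SLOT28 starts after SLOT29 ends, so nothing later overlaps SLOT29 either.
SLOT28 starts before SLOT26 ends → SLOT26 and SLOT28 overlap.
SLOT30 starts after SLOT26 ends, so nothing later overlaps SLOT26 either.
SLOT30 starts after SLOT28 ends, so nothing later overlaps SLOT28 either.
SLOT32 starts before SLOT30 ends → SLOT30 and SLOT32 overlap.
SLOT31 starts after SLOT30 ends.
SLOT31 starts before SLOT32 ends → SLOT32 and SLOT31 overlap.
Overlapping pairs: SLOT25 & SLOT27, SLOT26 & SLOT28, SLOT26 & SLOT29, SLOT27 & SLOT29, SLOT30 & SLOT32, SLOT31 & SLOT32 — 6 in total.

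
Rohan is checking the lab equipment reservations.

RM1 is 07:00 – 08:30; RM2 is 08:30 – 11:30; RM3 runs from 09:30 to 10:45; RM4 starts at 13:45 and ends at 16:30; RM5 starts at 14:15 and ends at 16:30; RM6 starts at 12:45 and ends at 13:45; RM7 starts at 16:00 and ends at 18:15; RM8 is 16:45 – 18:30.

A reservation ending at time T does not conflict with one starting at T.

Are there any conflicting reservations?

Yes

Sorted by start: RM1, RM2, RM3, RM6, RM4, RM5, RM7, RM8.
RM2 starts exactly when RM1 ends (back-to-back, no overlap) — done with RM1.
RM3 starts before RM2 ends → RM2 and RM3 overlap.
That's a conflict, so the schedule is not conflict-free.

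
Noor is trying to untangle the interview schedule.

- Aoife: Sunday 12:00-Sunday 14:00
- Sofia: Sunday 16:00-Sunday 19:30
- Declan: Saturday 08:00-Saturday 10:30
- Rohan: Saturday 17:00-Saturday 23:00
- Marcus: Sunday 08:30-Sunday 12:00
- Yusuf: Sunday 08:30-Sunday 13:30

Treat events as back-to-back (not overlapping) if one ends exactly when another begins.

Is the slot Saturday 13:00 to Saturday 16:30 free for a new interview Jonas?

Declan: ends Saturday 10:30 at or before Jonas starts Saturday 13:00 → clear.
Rohan: starts Saturday 17:00 at or after Jonas ends Saturday 16:30 → clear.
Marcus: starts Sunday 08:30 at or after Jonas ends Saturday 16:30 → clear.
Yusuf: starts Sunday 08:30 at or after Jonas ends Saturday 16:30 → clear.
Aoife: starts Sunday 12:00 at or after Jonas ends Saturday 16:30 → clear.
Sofia: starts Sunday 16:00 at or after Jonas ends Saturday 16:30 → clear.

Yes — the slot is free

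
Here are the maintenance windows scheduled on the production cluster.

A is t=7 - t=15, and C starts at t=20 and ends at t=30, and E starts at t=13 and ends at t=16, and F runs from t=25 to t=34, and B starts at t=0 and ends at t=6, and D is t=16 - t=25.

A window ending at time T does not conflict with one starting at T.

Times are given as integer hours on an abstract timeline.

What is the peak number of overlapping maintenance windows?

Walk through starts and ends in time order (an end at T is processed before a start at T):
t=0 start B → 1
t=6 end B → 0
t=7 start A → 1
t=13 start E → 2
t=15 end A → 1
t=16 end E → 0
t=16 start D → 1
t=20 start C → 2
t=25 end D → 1
t=25 start F → 2
t=30 end C → 1
t=34 end F → 0
Peak is 2, at t=13 (A, E).

2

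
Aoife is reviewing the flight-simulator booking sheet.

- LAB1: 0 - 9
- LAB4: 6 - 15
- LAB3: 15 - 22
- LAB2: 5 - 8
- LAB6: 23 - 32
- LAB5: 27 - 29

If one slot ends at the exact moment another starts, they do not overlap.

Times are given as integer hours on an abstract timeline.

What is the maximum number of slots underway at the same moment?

3

Sweep the timeline, counting +1 at each start and −1 at each end (ends before starts at a tie):
0 start LAB1 → 1
5 start LAB2 → 2
6 start LAB4 → 3
8 end LAB2 → 2
9 end LAB1 → 1
15 end LAB4 → 0
15 start LAB3 → 1
22 end LAB3 → 0
23 start LAB6 → 1
27 start LAB5 → 2
29 end LAB5 → 1
32 end LAB6 → 0
Peak is 3, at 6 (LAB1, LAB2, LAB4).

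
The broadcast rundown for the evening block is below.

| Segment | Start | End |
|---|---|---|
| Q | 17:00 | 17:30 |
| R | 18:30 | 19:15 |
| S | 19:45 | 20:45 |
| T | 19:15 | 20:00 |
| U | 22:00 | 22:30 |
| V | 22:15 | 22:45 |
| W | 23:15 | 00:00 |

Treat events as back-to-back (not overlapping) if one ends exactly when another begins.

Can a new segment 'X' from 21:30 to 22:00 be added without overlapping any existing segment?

Q: ends 17:30 at or before X starts 21:30 → clear.
R: ends 19:15 at or before X starts 21:30 → clear.
T: ends 20:00 at or before X starts 21:30 → clear.
S: ends 20:45 at or before X starts 21:30 → clear.
U: starts 22:00 at or after X ends 22:00 → clear.
V: starts 22:15 at or after X ends 22:00 → clear.
W: starts 23:15 at or after X ends 22:00 → clear.

Yes — the slot is free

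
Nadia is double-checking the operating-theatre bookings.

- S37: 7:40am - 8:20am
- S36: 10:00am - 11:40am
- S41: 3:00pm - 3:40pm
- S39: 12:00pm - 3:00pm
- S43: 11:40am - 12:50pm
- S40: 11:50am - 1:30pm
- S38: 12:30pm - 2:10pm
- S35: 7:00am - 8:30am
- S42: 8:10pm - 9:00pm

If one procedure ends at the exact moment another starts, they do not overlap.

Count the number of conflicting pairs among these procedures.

Check each pair: they overlap iff neither finishes before the other starts.
Sorted by start: S35, S37, S36, S43, S40, S39, S38, S41, S42.
S37 starts before S35 ends → S35 and S37 overlap.
S36 starts after S35 ends, so S35 has no further overlaps.
S36 starts after S37 ends, so S37 has no further overlaps.
S43 starts exactly when S36 ends (back-to-back, no overlap), so S36 has no further overlaps.
S40 starts before S43 ends → S43 and S40 overlap.
S39 starts before S43 ends → S43 and S39 overlap.
S38 starts before S43 ends → S43 and S38 overlap.
S41 starts after S43 ends, so S43 has no further overlaps.
S39 starts before S40 ends → S40 and S39 overlap.
S38 starts before S40 ends → S40 and S38 overlap.
S41 starts after S40 ends, so S40 has no further overlaps.
S38 starts before S39 ends → S39 and S38 overlap.
S41 starts exactly when S39 ends (back-to-back, no overlap), so S39 has no further overlaps.
S41 starts after S38 ends, so S38 has no further overlaps.
S42 starts after S41 ends.
Overlapping pairs: S35 & S37, S38 & S39, S38 & S40, S38 & S43, S39 & S40, S39 & S43, S40 & S43 — 7 in total.

7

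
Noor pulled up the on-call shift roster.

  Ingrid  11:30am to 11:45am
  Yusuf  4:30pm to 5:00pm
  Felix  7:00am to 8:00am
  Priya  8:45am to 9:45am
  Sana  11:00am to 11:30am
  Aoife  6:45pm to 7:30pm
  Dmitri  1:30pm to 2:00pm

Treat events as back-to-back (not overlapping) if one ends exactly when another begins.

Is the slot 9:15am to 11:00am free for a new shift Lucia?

No — it overlaps Priya

Felix: ends 8:00am at or before Lucia starts 9:15am → clear.
Priya: starts 8:45am before Lucia ends 11:00am, and ends 9:45am after Lucia starts 9:15am → overlap.
Sana: starts 11:00am at or after Lucia ends 11:00am → clear.
Ingrid: starts 11:30am at or after Lucia ends 11:00am → clear.
Dmitri: starts 1:30pm at or after Lucia ends 11:00am → clear.
Yusuf: starts 4:30pm at or after Lucia ends 11:00am → clear.
Aoife: starts 6:45pm at or after Lucia ends 11:00am → clear.
Lucia overlaps Priya.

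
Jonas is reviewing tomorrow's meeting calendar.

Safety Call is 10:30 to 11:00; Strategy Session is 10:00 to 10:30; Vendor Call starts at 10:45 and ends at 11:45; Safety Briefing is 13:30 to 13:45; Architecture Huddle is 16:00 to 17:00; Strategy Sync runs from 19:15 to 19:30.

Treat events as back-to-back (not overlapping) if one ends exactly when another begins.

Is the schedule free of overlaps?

Check each pair: they overlap iff neither finishes before the other starts.
Sorted by start: Strategy Session, Safety Call, Vendor Call, Safety Briefing, Architecture Huddle, Strategy Sync.
Safety Call starts exactly when Strategy Session ends (back-to-back, no overlap) — done with Strategy Session.
Vendor Call starts before Safety Call ends → Safety Call and Vendor Call overlap.
That's a conflict, so the schedule is not conflict-free.

No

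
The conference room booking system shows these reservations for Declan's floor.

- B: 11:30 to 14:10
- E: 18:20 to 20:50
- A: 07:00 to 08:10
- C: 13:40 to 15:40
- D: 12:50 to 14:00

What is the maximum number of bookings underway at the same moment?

3

Walk through starts and ends in time order (an end at T is processed before a start at T):
07:00 start A → 1
08:10 end A → 0
11:30 start B → 1
12:50 start D → 2
13:40 start C → 3
14:00 end D → 2
14:10 end B → 1
15:40 end C → 0
18:20 start E → 1
20:50 end E → 0
Peak is 3, at 13:40 (B, C, D).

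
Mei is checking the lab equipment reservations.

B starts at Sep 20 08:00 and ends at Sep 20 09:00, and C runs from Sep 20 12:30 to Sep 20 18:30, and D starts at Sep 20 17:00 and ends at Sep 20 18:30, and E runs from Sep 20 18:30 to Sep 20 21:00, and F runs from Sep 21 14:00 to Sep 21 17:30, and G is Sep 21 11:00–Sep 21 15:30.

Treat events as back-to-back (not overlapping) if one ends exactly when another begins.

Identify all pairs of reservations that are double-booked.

C & D, F & G

Check each pair: they overlap iff neither finishes before the other starts.
Sorted by start: B, C, D, E, G, F.
C starts after B ends, so B has no further overlaps.
D starts before C ends → C and D overlap.
E starts exactly when C ends (back-to-back, no overlap), so C has no further overlaps.
E starts exactly when D ends (back-to-back, no overlap), so D has no further overlaps.
G starts after E ends, so E has no further overlaps.
F starts before G ends → G and F overlap.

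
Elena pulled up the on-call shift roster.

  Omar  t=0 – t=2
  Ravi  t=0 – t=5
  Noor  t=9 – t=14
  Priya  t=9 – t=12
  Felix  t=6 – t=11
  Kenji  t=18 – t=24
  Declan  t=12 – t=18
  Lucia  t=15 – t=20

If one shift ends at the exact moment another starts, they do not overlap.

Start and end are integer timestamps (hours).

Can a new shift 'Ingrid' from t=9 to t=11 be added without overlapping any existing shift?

Omar: ends t=2 at or before Ingrid starts t=9 → clear.
Ravi: ends t=5 at or before Ingrid starts t=9 → clear.
Felix: starts t=6 before Ingrid ends t=11, and ends t=11 after Ingrid starts t=9 → overlap.
Noor: starts t=9 before Ingrid ends t=11, and ends t=14 after Ingrid starts t=9 → overlap.
Priya: starts t=9 before Ingrid ends t=11, and ends t=12 after Ingrid starts t=9 → overlap.
Declan: starts t=12 at or after Ingrid ends t=11 → clear.
Lucia: starts t=15 at or after Ingrid ends t=11 → clear.
Kenji: starts t=18 at or after Ingrid ends t=11 → clear.
Ingrid overlaps Noor, Priya, Felix.

No — it overlaps Felix, Noor, Priya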